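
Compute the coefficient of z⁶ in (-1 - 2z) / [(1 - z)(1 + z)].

-1

Partial fractions give a closed form: a_n = (-3/2)·1^n + (1/2)·(-1)^n.
At n = 6: a_6 = -1.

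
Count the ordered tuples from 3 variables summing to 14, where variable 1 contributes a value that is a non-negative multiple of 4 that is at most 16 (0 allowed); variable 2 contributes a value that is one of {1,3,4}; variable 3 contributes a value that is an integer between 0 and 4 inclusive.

3

The generating function for the choices is (1 + q⁴ + q⁸ + q¹² + q¹⁶)·(q + q³ + q⁴)·(1 + q + q² + q³ + q⁴); the count is [q¹⁴].
(1 + q⁴ + q⁸ + q¹² + q¹⁶) has coefficients 1,0,0,0,1,0,0,0,1,0,0,0,1,0,0 for degrees 0…14.
(q + q³ + q⁴) has coefficients 0,1,0,1,1,0,0,0,0,0,0,0,0,0,0 for degrees 0…14.
Finally multiplying by (1 + q + q² + q³ + q⁴), the product of all factors after the first has coefficients 0,1,1,2,3,3,2,2,1,0,0,0,0,0,0 for degrees 0…14.
[q¹⁴] = 1·0 + 1·0 + 1·2 + 1·1 = 3.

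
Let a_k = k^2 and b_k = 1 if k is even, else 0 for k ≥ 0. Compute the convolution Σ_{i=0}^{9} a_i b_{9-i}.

The convolution is the x^9 coefficient of A(x)B(x).
Σ = 0·0 + 1·1 + 4·0 + 9·1 + 16·0 + 25·1 + 36·0 + 49·1 + 64·0 + 81·1 = 165.

165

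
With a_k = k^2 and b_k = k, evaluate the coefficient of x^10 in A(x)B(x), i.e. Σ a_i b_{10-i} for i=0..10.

825

This is [x^10] in the product of the two ordinary generating functions.
Σ = 0·10 + 1·9 + 4·8 + 9·7 + 16·6 + 25·5 + 36·4 + 49·3 + 64·2 + 81·1 + 100·0 = 825.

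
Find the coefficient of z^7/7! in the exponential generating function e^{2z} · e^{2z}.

The EGF product rule gives c_7 = Σ_{k_1+k_2=7} C(7; k_1,k_2) · ∏ g_i(k_i), where e^{2z} gives (2)^k; e^{2z} gives (2)^k.
g_1(k) for k = 0…7: 1, 2, 4, 8, 16, 32, 64, 128.
g_2(k) for k = 0…7: 1, 2, 4, 8, 16, 32, 64, 128.
c_7 = Σ_k C(7,k)·g_1(k)·g_2(7−k) = 1·1·128 + 7·2·64 + 21·4·32 + 35·8·16 + 35·16·8 + 21·32·4 + 7·64·2 + 1·128·1 = 128 + 896 + 2688 + 4480 + 4480 + 2688 + 896 + 128 = 16384.

16384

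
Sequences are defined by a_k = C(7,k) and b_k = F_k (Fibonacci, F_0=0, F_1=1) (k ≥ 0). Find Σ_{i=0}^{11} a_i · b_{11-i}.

This is [x^11] in the product of the two ordinary generating functions.
Σ = 1·89 + 7·55 + 21·34 + 35·21 + 35·13 + 21·8 + 7·5 + 1·3 + 0·2 + 0·1 + 0·1 + 0·0 = 2584.

2584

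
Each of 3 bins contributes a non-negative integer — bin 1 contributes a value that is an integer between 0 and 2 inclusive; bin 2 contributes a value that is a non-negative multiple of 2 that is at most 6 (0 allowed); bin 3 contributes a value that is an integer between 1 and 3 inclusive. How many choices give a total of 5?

The generating function for the choices is (1 + q + q^2)·(1 + q^2 + q^4 + q^6)·(q + q^2 + q^3); the count is [q^5].
(1 + q + q^2) has coefficients 1,1,1 for degrees 0…2.
(1 + q^2 + q^4 + q^6) has coefficients 1,0,1,0,1,0 for degrees 0…5.
Finally multiplying by (q + q^2 + q^3), the product of all factors after the first has coefficients 0,1,1,2,1,2 for degrees 0…5.
[q^5] = 1·2 + 1·1 + 1·2 = 5.

5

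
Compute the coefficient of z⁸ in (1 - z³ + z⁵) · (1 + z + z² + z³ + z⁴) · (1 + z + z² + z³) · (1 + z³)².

6

(1 - z³ + z⁵) has coefficients 1,0,0,-1,0,1 for degrees 0…5.
(1 + z + z² + z³ + z⁴) has coefficients 1,1,1,1,1,0,0,0,0 for degrees 0…8.
Multiplying by (1 + z + z² + z³) gives running coefficients 1,2,3,4,4,3,2,1,0 for degrees 0…8.
Finally multiplying by (1 + z³)², the product of all factors after the first has coefficients 1,2,3,6,8,9,11,11,9 for degrees 0…8.
[z⁸] = 1·9 − 1·9 + 1·6 = 6.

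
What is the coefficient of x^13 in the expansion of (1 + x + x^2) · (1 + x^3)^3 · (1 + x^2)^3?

9

(1 + x + x^2) has coefficients 1,1,1 for degrees 0…2.
(1 + x^3)^3 has coefficients 1,0,0,3,0,0,3,0,0,1,0,0,0,0 for degrees 0…13.
Finally multiplying by (1 + x^2)^3, the product of all factors after the first has coefficients 1,0,3,3,3,9,4,9,9,4,9,3,3,3 for degrees 0…13.
[x^13] = 1·3 + 1·3 + 1·3 = 9.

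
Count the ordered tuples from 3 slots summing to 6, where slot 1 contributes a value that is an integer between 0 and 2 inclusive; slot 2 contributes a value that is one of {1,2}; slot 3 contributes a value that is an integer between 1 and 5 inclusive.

6

The generating function for the choices is (1 + t + t^2)·(t + t^2)·(t + t^2 + t^3 + t^4 + t^5); the count is [t^6].
(1 + t + t^2) has coefficients 1,1,1 for degrees 0…2.
(t + t^2) has coefficients 0,1,1,0,0,0,0 for degrees 0…6.
Finally multiplying by (t + t^2 + t^3 + t^4 + t^5), the product of all factors after the first has coefficients 0,0,1,2,2,2,2 for degrees 0…6.
[t^6] = 1·2 + 1·2 + 1·2 = 6.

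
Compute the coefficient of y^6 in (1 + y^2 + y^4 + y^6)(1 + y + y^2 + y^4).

3

(1 + y^2 + y^4 + y^6) has coefficients 1,0,1,0,1,0,1 for degrees 0…6.
(1 + y + y^2 + y^4) has coefficients 1,1,1,0,1,0,0 for degrees 0…6.
[y^6] = 1·0 + 1·1 + 1·1 + 1·1 = 3.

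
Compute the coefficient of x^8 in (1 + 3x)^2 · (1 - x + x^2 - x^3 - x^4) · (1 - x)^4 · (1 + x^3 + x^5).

-44

(1 + 3x)^2 has coefficients 1,6,9 for degrees 0…2.
(1 - x + x^2 - x^3 - x^4) has coefficients 1,-1,1,-1,-1,0,0,0,0 for degrees 0…8.
Multiplying by (1 - x)^4 gives running coefficients 1,-5,11,-15,14,-7,-1,3,-1 for degrees 0…8.
Finally multiplying by (1 + x^3 + x^5), the product of all factors after the first has coefficients 1,-5,11,-14,9,5,-21,28,-23 for degrees 0…8.
[x^8] = 1·(-23) + 6·28 + 9·(-21) = -44.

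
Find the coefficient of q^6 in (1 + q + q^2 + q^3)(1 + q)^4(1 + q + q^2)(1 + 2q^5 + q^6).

44

(1 + q + q^2 + q^3) has coefficients 1,1,1,1 for degrees 0…3.
(1 + q)^4 has coefficients 1,4,6,4,1,0,0 for degrees 0…6.
Multiplying by (1 + q + q^2) gives running coefficients 1,5,11,14,11,5,1 for degrees 0…6.
Finally multiplying by (1 + 2q^5 + q^6), the product of all factors after the first has coefficients 1,5,11,14,11,7,12 for degrees 0…6.
[q^6] = 1·12 + 1·7 + 1·11 + 1·14 = 44.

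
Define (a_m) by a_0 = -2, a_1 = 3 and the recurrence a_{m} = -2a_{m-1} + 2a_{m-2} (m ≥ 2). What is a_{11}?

81568

The ordinary generating function has denominator 1 + 2y - 2y^2.
Iterating the recurrence: a_0,…,a_{11} = -2, 3, -10, 26, -72, 196, -536, 1464, -4000, 10928, -29856, 81568.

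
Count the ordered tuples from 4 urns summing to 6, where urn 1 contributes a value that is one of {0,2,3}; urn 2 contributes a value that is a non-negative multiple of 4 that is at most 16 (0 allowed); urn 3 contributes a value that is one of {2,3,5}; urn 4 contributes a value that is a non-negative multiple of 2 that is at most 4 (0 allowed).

4

The generating function for the choices is (1 + x² + x³)·(1 + x⁴ + x⁸ + x¹² + x¹⁶)·(x² + x³ + x⁵)·(1 + x² + x⁴); the count is [x⁶].
(1 + x² + x³) has coefficients 1,0,1,1 for degrees 0…3.
(1 + x⁴ + x⁸ + x¹² + x¹⁶) has coefficients 1,0,0,0,1,0,0 for degrees 0…6.
Multiplying by (x² + x³ + x⁵) gives running coefficients 0,0,1,1,0,1,1 for degrees 0…6.
Finally multiplying by (1 + x² + x⁴), the product of all factors after the first has coefficients 0,0,1,1,1,2,2 for degrees 0…6.
[x⁶] = 1·2 + 1·1 + 1·1 = 4.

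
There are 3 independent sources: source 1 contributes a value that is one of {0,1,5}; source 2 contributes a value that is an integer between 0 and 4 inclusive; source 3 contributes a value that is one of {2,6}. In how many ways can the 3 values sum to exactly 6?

The generating function for the choices is (1 + y + y⁵)·(1 + y + y² + y³ + y⁴)·(y² + y⁶); the count is [y⁶].
(1 + y + y⁵) has coefficients 1,1,0,0,0,1 for degrees 0…5.
(1 + y + y² + y³ + y⁴) has coefficients 1,1,1,1,1,0,0 for degrees 0…6.
Finally multiplying by (y² + y⁶), the product of all factors after the first has coefficients 0,0,1,1,1,1,2 for degrees 0…6.
[y⁶] = 1·2 + 1·1 + 1·0 = 3.

3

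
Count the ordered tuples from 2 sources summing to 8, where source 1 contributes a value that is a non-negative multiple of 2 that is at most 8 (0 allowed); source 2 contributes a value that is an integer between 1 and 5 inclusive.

2

The generating function for the choices is (1 + q^2 + q^4 + q^6 + q^8)·(q + q^2 + q^3 + q^4 + q^5); the count is [q^8].
(1 + q^2 + q^4 + q^6 + q^8) has coefficients 1,0,1,0,1,0,1,0,1 for degrees 0…8.
(q + q^2 + q^3 + q^4 + q^5) has coefficients 0,1,1,1,1,1,0,0,0 for degrees 0…8.
[q^8] = 1·0 + 1·0 + 1·1 + 1·1 + 1·0 = 2.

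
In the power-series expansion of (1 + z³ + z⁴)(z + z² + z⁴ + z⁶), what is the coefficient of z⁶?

(1 + z³ + z⁴) has coefficients 1,0,0,1,1 for degrees 0…4.
(z + z² + z⁴ + z⁶) has coefficients 0,1,1,0,1,0,1 for degrees 0…6.
[z⁶] = 1·1 + 1·0 + 1·1 = 2.

2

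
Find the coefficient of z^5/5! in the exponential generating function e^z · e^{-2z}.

-1

The EGF product rule gives c_5 = Σ_{k_1+k_2=5} C(5; k_1,k_2) · ∏ g_i(k_i), where e^z gives (1)^k; e^{-2z} gives (-2)^k.
g_1(k) for k = 0…5: 1, 1, 1, 1, 1, 1.
g_2(k) for k = 0…5: 1, -2, 4, -8, 16, -32.
c_5 = Σ_k C(5,k)·g_1(k)·g_2(5−k) = 1·1·(-32) + 5·1·16 + 10·1·(-8) + 10·1·4 + 5·1·(-2) + 1·1·1 = −32 + 80 − 80 + 40 − 10 + 1 = -1.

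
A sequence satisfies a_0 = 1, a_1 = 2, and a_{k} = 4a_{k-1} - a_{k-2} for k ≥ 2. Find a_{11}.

The ordinary generating function has denominator 1 - 4x + x^2.
Iterating the recurrence: a_0,…,a_{11} = 1, 2, 7, 26, 97, 362, 1351, 5042, 18817, 70226, 262087, 978122.

978122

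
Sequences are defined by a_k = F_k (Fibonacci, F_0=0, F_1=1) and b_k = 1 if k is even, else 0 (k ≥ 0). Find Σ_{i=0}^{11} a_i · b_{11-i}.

144

The convolution is the t^11 coefficient of A(t)B(t).
Σ = 0·0 + 1·1 + 1·0 + 2·1 + 3·0 + 5·1 + 8·0 + 13·1 + 21·0 + 34·1 + 55·0 + 89·1 = 144.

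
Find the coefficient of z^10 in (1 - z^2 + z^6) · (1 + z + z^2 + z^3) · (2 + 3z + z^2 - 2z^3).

2

(1 - z^2 + z^6) has coefficients 1,0,-1,0,0,0,1 for degrees 0…6.
(1 + z + z^2 + z^3) has coefficients 1,1,1,1,0,0,0,0,0,0,0 for degrees 0…10.
Finally multiplying by (2 + 3z + z^2 - 2z^3), the product of all factors after the first has coefficients 2,5,6,4,2,-1,-2,0,0,0,0 for degrees 0…10.
[z^10] = 1·0 − 1·0 + 1·2 = 2.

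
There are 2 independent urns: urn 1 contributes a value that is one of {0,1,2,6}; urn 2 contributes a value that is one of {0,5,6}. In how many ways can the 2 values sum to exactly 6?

The generating function for the choices is (1 + x + x² + x⁶)·(1 + x⁵ + x⁶); the count is [x⁶].
(1 + x + x² + x⁶) has coefficients 1,1,1,0,0,0,1 for degrees 0…6.
(1 + x⁵ + x⁶) has coefficients 1,0,0,0,0,1,1 for degrees 0…6.
[x⁶] = 1·1 + 1·1 + 1·0 + 1·1 = 3.

3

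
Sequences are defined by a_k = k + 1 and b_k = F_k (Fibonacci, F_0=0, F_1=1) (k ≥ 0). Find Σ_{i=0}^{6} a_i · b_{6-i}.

The convolution is the t^6 coefficient of A(t)B(t).
Σ = 1·8 + 2·5 + 3·3 + 4·2 + 5·1 + 6·1 + 7·0 = 46.

46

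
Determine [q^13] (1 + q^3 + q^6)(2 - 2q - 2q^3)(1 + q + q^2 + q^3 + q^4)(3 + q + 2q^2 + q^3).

(1 + q^3 + q^6) has coefficients 1,0,0,1,0,0,1 for degrees 0…6.
(2 - 2q - 2q^3) has coefficients 2,-2,0,-2,0,0,0,0,0,0,0,0,0,0 for degrees 0…13.
Multiplying by (1 + q + q^2 + q^3 + q^4) gives running coefficients 2,0,0,-2,-2,-4,-2,-2,0,0,0,0,0,0 for degrees 0…13.
Finally multiplying by (3 + q + 2q^2 + q^3), the product of all factors after the first has coefficients 6,2,4,-4,-8,-18,-16,-18,-10,-6,-2,0,0,0 for degrees 0…13.
[q^13] = 1·0 + 1·(-2) + 1·(-18) = -20.

-20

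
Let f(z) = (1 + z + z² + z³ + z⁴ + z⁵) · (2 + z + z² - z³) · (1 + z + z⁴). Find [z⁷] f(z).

4

(1 + z + z² + z³ + z⁴ + z⁵) has coefficients 1,1,1,1,1,1 for degrees 0…5.
(2 + z + z² - z³) has coefficients 2,1,1,-1,0,0,0,0 for degrees 0…7.
Finally multiplying by (1 + z + z⁴), the product of all factors after the first has coefficients 2,3,2,0,1,1,1,-1 for degrees 0…7.
[z⁷] = 1·(-1) + 1·1 + 1·1 + 1·1 + 1·0 + 1·2 = 4.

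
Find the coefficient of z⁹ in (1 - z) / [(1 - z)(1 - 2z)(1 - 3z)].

The denominator gives the recurrence a_n = 6a_(n−1) − 11a_(n−2) + 6a_(n−3) for n ≥ 3; the numerator fixes a_0 = 1, a_1 = 5, a_2 = 19.
Iterating: 1, 5, 19, 65, 211, 665, 2059, 6305, 19171, 58025, so a_9 = 58025.

58025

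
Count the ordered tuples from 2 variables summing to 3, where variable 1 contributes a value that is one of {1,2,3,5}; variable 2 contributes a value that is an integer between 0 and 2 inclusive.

The generating function for the choices is (z + z^2 + z^3 + z^5)·(1 + z + z^2); the count is [z^3].
(z + z^2 + z^3 + z^5) has coefficients 0,1,1,1 for degrees 0…3.
(1 + z + z^2) has coefficients 1,1,1,0 for degrees 0…3.
[z^3] = 1·1 + 1·1 + 1·1 = 3.

3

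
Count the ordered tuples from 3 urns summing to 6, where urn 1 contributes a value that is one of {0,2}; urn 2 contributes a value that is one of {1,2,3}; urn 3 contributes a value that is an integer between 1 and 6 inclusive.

6

The generating function for the choices is (1 + z²)·(z + z² + z³)·(z + z² + z³ + z⁴ + z⁵ + z⁶); the count is [z⁶].
(1 + z²) has coefficients 1,0,1 for degrees 0…2.
(z + z² + z³) has coefficients 0,1,1,1,0,0,0 for degrees 0…6.
Finally multiplying by (z + z² + z³ + z⁴ + z⁵ + z⁶), the product of all factors after the first has coefficients 0,0,1,2,3,3,3 for degrees 0…6.
[z⁶] = 1·3 + 1·3 = 6.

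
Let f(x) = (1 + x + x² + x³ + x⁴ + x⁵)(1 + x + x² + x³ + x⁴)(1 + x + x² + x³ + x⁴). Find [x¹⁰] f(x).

10

(1 + x + x² + x³ + x⁴ + x⁵) has coefficients 1,1,1,1,1,1 for degrees 0…5.
(1 + x + x² + x³ + x⁴) has coefficients 1,1,1,1,1,0,0,0,0,0,0 for degrees 0…10.
Finally multiplying by (1 + x + x² + x³ + x⁴), the product of all factors after the first has coefficients 1,2,3,4,5,4,3,2,1,0,0 for degrees 0…10.
[x¹⁰] = 1·0 + 1·0 + 1·1 + 1·2 + 1·3 + 1·4 = 10.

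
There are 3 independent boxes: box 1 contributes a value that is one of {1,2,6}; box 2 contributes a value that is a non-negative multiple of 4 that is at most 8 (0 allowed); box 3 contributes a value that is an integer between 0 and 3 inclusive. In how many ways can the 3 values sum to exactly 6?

The generating function for the choices is (y + y² + y⁶)·(1 + y⁴ + y⁸)·(1 + y + y² + y³); the count is [y⁶].
(y + y² + y⁶) has coefficients 0,1,1,0,0,0,1 for degrees 0…6.
(1 + y⁴ + y⁸) has coefficients 1,0,0,0,1,0,0 for degrees 0…6.
Finally multiplying by (1 + y + y² + y³), the product of all factors after the first has coefficients 1,1,1,1,1,1,1 for degrees 0…6.
[y⁶] = 1·1 + 1·1 + 1·1 = 3.

3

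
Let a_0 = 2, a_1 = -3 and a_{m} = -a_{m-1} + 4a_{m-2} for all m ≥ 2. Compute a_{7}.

The ordinary generating function has denominator 1 + q - 4q^2.
Iterating the recurrence: a_0,…,a_{7} = 2, -3, 11, -23, 67, -159, 427, -1063.

-1063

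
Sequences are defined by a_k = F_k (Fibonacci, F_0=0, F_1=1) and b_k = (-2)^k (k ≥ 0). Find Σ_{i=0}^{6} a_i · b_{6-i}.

Write out a_i and b_{6-i} for i = 0,…,6 and sum the products.
Σ = 0·64 + 1·(-32) + 1·16 + 2·(-8) + 3·4 + 5·(-2) + 8·1 = -22.

-22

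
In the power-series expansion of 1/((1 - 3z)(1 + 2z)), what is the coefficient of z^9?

11605

Partial fractions give a closed form: a_n = (3/5)·3^n + (2/5)·(-2)^n.
At n = 9: a_9 = 11605.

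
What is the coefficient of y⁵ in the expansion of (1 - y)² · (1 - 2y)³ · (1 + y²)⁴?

(1 - y)² has coefficients 1,-2,1 for degrees 0…2.
(1 - 2y)³ has coefficients 1,-6,12,-8,0,0 for degrees 0…5.
Finally multiplying by (1 + y²)⁴, the product of all factors after the first has coefficients 1,-6,16,-32,54,-68 for degrees 0…5.
[y⁵] = 1·(-68) − 2·54 + 1·(-32) = -208.

-208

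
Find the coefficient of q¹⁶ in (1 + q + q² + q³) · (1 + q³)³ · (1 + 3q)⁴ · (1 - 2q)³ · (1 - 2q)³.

23305

(1 + q + q² + q³) has coefficients 1,1,1,1 for degrees 0…3.
(1 + q³)³ has coefficients 1,0,0,3,0,0,3,0,0,1,0,0,0,0,0,0,0 for degrees 0…16.
Multiplying by (1 + 3q)⁴ gives running coefficients 1,12,54,111,117,162,327,279,162,325,255,54,108,81,0,0,0 for degrees 0…16.
Multiplying by (1 - 2q)³ gives running coefficients 1,6,-6,-77,3,360,-129,-675,1116,85,-1983,1128,244,-1959,378,108,-648 for degrees 0…16.
Finally multiplying by (1 - 2q)³, the product of all factors after the first has coefficients 1,0,-30,23,345,-534,-1637,4395,738,-13679,16299,5118,-31000,25977,6036,-27620,18912 for degrees 0…16.
[q¹⁶] = 1·18912 + 1·(-27620) + 1·6036 + 1·25977 = 23305.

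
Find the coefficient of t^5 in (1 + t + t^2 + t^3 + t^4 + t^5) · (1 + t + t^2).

3

(1 + t + t^2 + t^3 + t^4 + t^5) has coefficients 1,1,1,1,1,1 for degrees 0…5.
(1 + t + t^2) has coefficients 1,1,1,0,0,0 for degrees 0…5.
[t^5] = 1·0 + 1·0 + 1·0 + 1·1 + 1·1 + 1·1 = 3.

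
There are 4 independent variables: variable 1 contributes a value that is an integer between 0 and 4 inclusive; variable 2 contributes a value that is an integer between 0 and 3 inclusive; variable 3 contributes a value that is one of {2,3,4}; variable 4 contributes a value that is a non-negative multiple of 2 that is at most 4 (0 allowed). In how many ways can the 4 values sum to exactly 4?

The generating function for the choices is (1 + z + z^2 + z^3 + z^4)·(1 + z + z^2 + z^3)·(z^2 + z^3 + z^4)·(1 + z^2 + z^4); the count is [z^4].
(1 + z + z^2 + z^3 + z^4) has coefficients 1,1,1,1,1 for degrees 0…4.
(1 + z + z^2 + z^3) has coefficients 1,1,1,1,0 for degrees 0…4.
Multiplying by (z^2 + z^3 + z^4) gives running coefficients 0,0,1,2,3 for degrees 0…4.
Finally multiplying by (1 + z^2 + z^4), the product of all factors after the first has coefficients 0,0,1,2,4 for degrees 0…4.
[z^4] = 1·4 + 1·2 + 1·1 + 1·0 + 1·0 = 7.

7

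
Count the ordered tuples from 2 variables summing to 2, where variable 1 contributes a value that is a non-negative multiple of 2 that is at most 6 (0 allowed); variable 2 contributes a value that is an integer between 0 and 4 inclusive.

2

The generating function for the choices is (1 + t² + t⁴ + t⁶)·(1 + t + t² + t³ + t⁴); the count is [t²].
(1 + t² + t⁴ + t⁶) has coefficients 1,0,1 for degrees 0…2.
(1 + t + t² + t³ + t⁴) has coefficients 1,1,1 for degrees 0…2.
[t²] = 1·1 + 1·1 = 2.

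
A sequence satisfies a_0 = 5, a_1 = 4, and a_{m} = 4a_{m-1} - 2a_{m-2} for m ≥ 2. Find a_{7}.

2048

The ordinary generating function has denominator 1 - 4q + 2q^2.
Iterating the recurrence: a_0,…,a_{7} = 5, 4, 6, 16, 52, 176, 600, 2048.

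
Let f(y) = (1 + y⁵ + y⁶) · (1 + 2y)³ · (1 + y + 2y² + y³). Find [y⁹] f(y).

71

(1 + y⁵ + y⁶) has coefficients 1,0,0,0,0,1,1 for degrees 0…6.
(1 + 2y)³ has coefficients 1,6,12,8,0,0,0,0,0,0 for degrees 0…9.
Finally multiplying by (1 + y + 2y² + y³), the product of all factors after the first has coefficients 1,7,20,33,38,28,8,0,0,0 for degrees 0…9.
[y⁹] = 1·0 + 1·38 + 1·33 = 71.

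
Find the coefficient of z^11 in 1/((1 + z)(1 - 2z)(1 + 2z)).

-1365

Partial fractions give a closed form: a_n = (-1/3)·(-1)^n + (1/3)·2^n + (1)·(-2)^n.
At n = 11: a_11 = -1365.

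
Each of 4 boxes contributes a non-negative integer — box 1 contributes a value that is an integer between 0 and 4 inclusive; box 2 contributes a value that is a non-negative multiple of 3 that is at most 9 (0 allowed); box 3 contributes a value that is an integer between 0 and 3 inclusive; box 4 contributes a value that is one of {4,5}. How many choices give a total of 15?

The generating function for the choices is (1 + x + x² + x³ + x⁴)·(1 + x³ + x⁶ + x⁹)·(1 + x + x² + x³)·(x⁴ + x⁵); the count is [x¹⁵].
(1 + x + x² + x³ + x⁴) has coefficients 1,1,1,1,1 for degrees 0…4.
(1 + x³ + x⁶ + x⁹) has coefficients 1,0,0,1,0,0,1,0,0,1,0,0,0,0,0,0 for degrees 0…15.
Multiplying by (1 + x + x² + x³) gives running coefficients 1,1,1,2,1,1,2,1,1,2,1,1,1,0,0,0 for degrees 0…15.
Finally multiplying by (x⁴ + x⁵), the product of all factors after the first has coefficients 0,0,0,0,1,2,2,3,3,2,3,3,2,3,3,2 for degrees 0…15.
[x¹⁵] = 1·2 + 1·3 + 1·3 + 1·2 + 1·3 = 13.

13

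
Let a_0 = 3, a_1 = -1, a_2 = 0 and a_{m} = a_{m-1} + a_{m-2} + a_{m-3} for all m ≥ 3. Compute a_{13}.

The ordinary generating function has denominator 1 - t - t^2 - t^3.
Iterating the recurrence: a_0,…,a_{13} = 3, -1, 0, 2, 1, 3, 6, 10, 19, 35, 64, 118, 217, 399.

399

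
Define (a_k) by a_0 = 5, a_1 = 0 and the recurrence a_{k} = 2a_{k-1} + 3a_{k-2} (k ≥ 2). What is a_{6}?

915

The ordinary generating function has denominator 1 - 2q - 3q^2.
Iterating the recurrence: a_0,…,a_{6} = 5, 0, 15, 30, 105, 300, 915.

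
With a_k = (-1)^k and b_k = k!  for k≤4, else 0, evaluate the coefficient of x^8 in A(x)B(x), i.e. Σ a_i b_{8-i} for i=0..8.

This is [x^8] in the product of the two ordinary generating functions.
Σ = 1·0 − 1·0 + 1·0 − 1·0 + 1·24 − 1·6 + 1·2 − 1·1 + 1·1 = 20.

20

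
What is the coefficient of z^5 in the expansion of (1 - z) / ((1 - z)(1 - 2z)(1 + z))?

Partial fractions give a closed form: a_n = (2/3)·2^n + (1/3)·(-1)^n.
At n = 5: a_5 = 21.

21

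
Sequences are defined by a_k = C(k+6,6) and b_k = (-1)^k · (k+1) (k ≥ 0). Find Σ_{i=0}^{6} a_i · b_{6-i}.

399

Write out a_i and b_{6-i} for i = 0,…,6 and sum the products.
Σ = 1·7 + 7·(-6) + 28·5 + 84·(-4) + 210·3 + 462·(-2) + 924·1 = 399.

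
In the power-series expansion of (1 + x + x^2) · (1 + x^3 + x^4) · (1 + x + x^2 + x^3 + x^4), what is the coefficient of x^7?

(1 + x + x^2) has coefficients 1,1,1 for degrees 0…2.
(1 + x^3 + x^4) has coefficients 1,0,0,1,1,0,0,0 for degrees 0…7.
Finally multiplying by (1 + x + x^2 + x^3 + x^4), the product of all factors after the first has coefficients 1,1,1,2,3,2,2,2 for degrees 0…7.
[x^7] = 1·2 + 1·2 + 1·2 = 6.

6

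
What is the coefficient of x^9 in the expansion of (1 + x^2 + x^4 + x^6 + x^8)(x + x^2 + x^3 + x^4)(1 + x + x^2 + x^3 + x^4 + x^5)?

(1 + x^2 + x^4 + x^6 + x^8) has coefficients 1,0,1,0,1,0,1,0,1 for degrees 0…8.
(x + x^2 + x^3 + x^4) has coefficients 0,1,1,1,1,0,0,0,0,0 for degrees 0…9.
Finally multiplying by (1 + x + x^2 + x^3 + x^4 + x^5), the product of all factors after the first has coefficients 0,1,2,3,4,4,4,3,2,1 for degrees 0…9.
[x^9] = 1·1 + 1·3 + 1·4 + 1·3 + 1·1 = 12.

12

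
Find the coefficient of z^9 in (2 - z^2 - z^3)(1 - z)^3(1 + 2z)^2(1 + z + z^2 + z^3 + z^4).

-9

(2 - z^2 - z^3) has coefficients 2,0,-1,-1 for degrees 0…3.
(1 - z)^3 has coefficients 1,-3,3,-1,0,0,0,0,0,0 for degrees 0…9.
Multiplying by (1 + 2z)^2 gives running coefficients 1,1,-5,-1,8,-4,0,0,0,0 for degrees 0…9.
Finally multiplying by (1 + z + z^2 + z^3 + z^4), the product of all factors after the first has coefficients 1,2,-3,-4,4,-1,-2,3,4,-4 for degrees 0…9.
[z^9] = 2·(-4) − 1·3 − 1·(-2) = -9.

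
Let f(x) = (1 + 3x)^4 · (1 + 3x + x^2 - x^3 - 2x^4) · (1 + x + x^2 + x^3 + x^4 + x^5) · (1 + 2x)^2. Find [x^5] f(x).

5990

(1 + 3x)^4 has coefficients 1,12,54,108,81 for degrees 0…4.
(1 + 3x + x^2 - x^3 - 2x^4) has coefficients 1,3,1,-1,-2,0 for degrees 0…5.
Multiplying by (1 + x + x^2 + x^3 + x^4 + x^5) gives running coefficients 1,4,5,4,2,2 for degrees 0…5.
Finally multiplying by (1 + 2x)^2, the product of all factors after the first has coefficients 1,8,25,40,38,26 for degrees 0…5.
[x^5] = 1·26 + 12·38 + 54·40 + 108·25 + 81·8 = 5990.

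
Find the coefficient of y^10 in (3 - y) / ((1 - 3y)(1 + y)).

Partial fractions give a closed form: a_n = (2)·3^n + (1)·(-1)^n.
At n = 10: a_10 = 118099.

118099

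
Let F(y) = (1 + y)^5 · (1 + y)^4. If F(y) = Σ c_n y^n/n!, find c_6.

60480

The EGF product rule gives c_6 = Σ_{k_1+k_2=6} C(6; k_1,k_2) · ∏ g_i(k_i), where (1+y)^5 gives the falling factorial (5)_k; (1+y)^4 gives the falling factorial (4)_k.
g_1(k) for k = 0…6: 1, 5, 20, 60, 120, 120, 0.
g_2(k) for k = 0…6: 1, 4, 12, 24, 24, 0, 0.
c_6 = Σ_k C(6,k)·g_1(k)·g_2(6−k) = 15·20·24 + 20·60·24 + 15·120·12 + 6·120·4 = 7200 + 28800 + 21600 + 2880 = 60480.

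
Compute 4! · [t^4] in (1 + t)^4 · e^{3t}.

1473

The EGF product rule gives c_4 = Σ_{k_1+k_2=4} C(4; k_1,k_2) · ∏ g_i(k_i), where (1+t)^4 gives the falling factorial (4)_k; e^{3t} gives (3)^k.
g_1(k) for k = 0…4: 1, 4, 12, 24, 24.
g_2(k) for k = 0…4: 1, 3, 9, 27, 81.
c_4 = Σ_k C(4,k)·g_1(k)·g_2(4−k) = 1·1·81 + 4·4·27 + 6·12·9 + 4·24·3 + 1·24·1 = 81 + 432 + 648 + 288 + 24 = 1473.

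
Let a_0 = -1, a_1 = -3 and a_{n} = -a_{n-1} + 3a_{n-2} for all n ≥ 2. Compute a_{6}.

63

The ordinary generating function has denominator 1 + x - 3x^2.
Iterating the recurrence: a_0,…,a_{6} = -1, -3, 0, -9, 9, -36, 63.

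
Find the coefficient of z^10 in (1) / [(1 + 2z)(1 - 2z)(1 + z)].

1365

The denominator gives the recurrence a_n = −a_(n−1) + 4a_(n−2) + 4a_(n−3) for n ≥ 3; the numerator fixes a_0 = 1, a_1 = -1, a_2 = 5.
Iterating: 1, -1, 5, -5, 21, -21, 85, -85, 341, -341, 1365, so a_10 = 1365.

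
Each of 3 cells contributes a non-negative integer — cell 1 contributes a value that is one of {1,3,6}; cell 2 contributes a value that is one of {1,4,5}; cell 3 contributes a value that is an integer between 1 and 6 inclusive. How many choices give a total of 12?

6

The generating function for the choices is (z + z³ + z⁶)·(z + z⁴ + z⁵)·(z + z² + z³ + z⁴ + z⁵ + z⁶); the count is [z¹²].
(z + z³ + z⁶) has coefficients 0,1,0,1,0,0,1 for degrees 0…6.
(z + z⁴ + z⁵) has coefficients 0,1,0,0,1,1,0,0,0,0,0,0,0 for degrees 0…12.
Finally multiplying by (z + z² + z³ + z⁴ + z⁵ + z⁶), the product of all factors after the first has coefficients 0,0,1,1,1,2,3,3,2,2,2,1,0 for degrees 0…12.
[z¹²] = 1·1 + 1·2 + 1·3 = 6.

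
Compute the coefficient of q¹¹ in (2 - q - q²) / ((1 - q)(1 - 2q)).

5120

The denominator gives the recurrence a_n = 3a_(n−1) − 2a_(n−2) for n ≥ 3; the numerator fixes a_0 = 2, a_1 = 5, a_2 = 10.
Iterating: 2, 5, 10, 20, 40, 80, 160, 320, 640, 1280, 2560, 5120, so a_11 = 5120.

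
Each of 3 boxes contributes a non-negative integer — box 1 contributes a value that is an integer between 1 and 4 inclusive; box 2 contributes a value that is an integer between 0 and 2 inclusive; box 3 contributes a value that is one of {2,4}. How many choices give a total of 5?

The generating function for the choices is (z + z² + z³ + z⁴)·(1 + z + z²)·(z² + z⁴); the count is [z⁵].
(z + z² + z³ + z⁴) has coefficients 0,1,1,1,1 for degrees 0…4.
(1 + z + z²) has coefficients 1,1,1,0,0,0 for degrees 0…5.
Finally multiplying by (z² + z⁴), the product of all factors after the first has coefficients 0,0,1,1,2,1 for degrees 0…5.
[z⁵] = 1·2 + 1·1 + 1·1 + 1·0 = 4.

4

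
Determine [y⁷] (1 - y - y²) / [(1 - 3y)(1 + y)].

The denominator gives the recurrence a_n = 2a_(n−1) + 3a_(n−2) for n ≥ 3; the numerator fixes a_0 = 1, a_1 = 1, a_2 = 4.
Iterating: 1, 1, 4, 11, 34, 101, 304, 911, so a_7 = 911.

911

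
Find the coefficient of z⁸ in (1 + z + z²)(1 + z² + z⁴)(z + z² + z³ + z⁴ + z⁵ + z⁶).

7

(1 + z + z²) has coefficients 1,1,1 for degrees 0…2.
(1 + z² + z⁴) has coefficients 1,0,1,0,1,0,0,0,0 for degrees 0…8.
Finally multiplying by (z + z² + z³ + z⁴ + z⁵ + z⁶), the product of all factors after the first has coefficients 0,1,1,2,2,3,3,2,2 for degrees 0…8.
[z⁸] = 1·2 + 1·2 + 1·3 = 7.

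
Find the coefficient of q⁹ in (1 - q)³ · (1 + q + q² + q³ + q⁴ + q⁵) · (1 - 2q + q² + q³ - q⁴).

(1 - q)³ has coefficients 1,-3,3,-1 for degrees 0…3.
(1 + q + q² + q³ + q⁴ + q⁵) has coefficients 1,1,1,1,1,1,0,0,0,0 for degrees 0…9.
Finally multiplying by (1 - 2q + q² + q³ - q⁴), the product of all factors after the first has coefficients 1,-1,0,1,0,0,-1,1,0,-1 for degrees 0…9.
[q⁹] = 1·(-1) − 3·0 + 3·1 − 1·(-1) = 3.

3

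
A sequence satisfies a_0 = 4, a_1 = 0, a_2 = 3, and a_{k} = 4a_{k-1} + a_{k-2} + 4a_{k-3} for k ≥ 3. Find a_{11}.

The ordinary generating function has denominator 1 - 4x - x^2 - 4x^3.
Iterating the recurrence: a_0,…,a_{11} = 4, 0, 3, 28, 115, 500, 2227, 9868, 43699, 193572, 857459, 3798204.

3798204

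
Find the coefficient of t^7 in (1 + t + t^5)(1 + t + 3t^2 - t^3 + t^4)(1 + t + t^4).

(1 + t + t^5) has coefficients 1,1,0,0,0,1 for degrees 0…5.
(1 + t + 3t^2 - t^3 + t^4) has coefficients 1,1,3,-1,1,0,0,0 for degrees 0…7.
Finally multiplying by (1 + t + t^4), the product of all factors after the first has coefficients 1,2,4,2,1,2,3,-1 for degrees 0…7.
[t^7] = 1·(-1) + 1·3 + 1·4 = 6.

6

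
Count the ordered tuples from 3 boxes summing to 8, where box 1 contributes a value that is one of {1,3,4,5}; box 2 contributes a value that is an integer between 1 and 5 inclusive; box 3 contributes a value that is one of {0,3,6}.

7

The generating function for the choices is (q + q³ + q⁴ + q⁵)·(q + q² + q³ + q⁴ + q⁵)·(1 + q³ + q⁶); the count is [q⁸].
(q + q³ + q⁴ + q⁵) has coefficients 0,1,0,1,1,1 for degrees 0…5.
(q + q² + q³ + q⁴ + q⁵) has coefficients 0,1,1,1,1,1,0,0,0 for degrees 0…8.
Finally multiplying by (1 + q³ + q⁶), the product of all factors after the first has coefficients 0,1,1,1,2,2,1,2,2 for degrees 0…8.
[q⁸] = 1·2 + 1·2 + 1·2 + 1·1 = 7.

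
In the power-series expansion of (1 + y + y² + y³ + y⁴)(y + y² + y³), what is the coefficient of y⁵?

3

(1 + y + y² + y³ + y⁴) has coefficients 1,1,1,1,1 for degrees 0…4.
(y + y² + y³) has coefficients 0,1,1,1,0,0 for degrees 0…5.
[y⁵] = 1·0 + 1·0 + 1·1 + 1·1 + 1·1 = 3.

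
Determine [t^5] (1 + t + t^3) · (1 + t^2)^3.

(1 + t + t^3) has coefficients 1,1,0,1 for degrees 0…3.
(1 + t^2)^3 has coefficients 1,0,3,0,3,0 for degrees 0…5.
[t^5] = 1·0 + 1·3 + 1·3 = 6.

6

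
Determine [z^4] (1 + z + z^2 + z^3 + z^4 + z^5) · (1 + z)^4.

(1 + z + z^2 + z^3 + z^4 + z^5) has coefficients 1,1,1,1,1 for degrees 0…4.
(1 + z)^4 has coefficients 1,4,6,4,1 for degrees 0…4.
[z^4] = 1·1 + 1·4 + 1·6 + 1·4 + 1·1 = 16.

16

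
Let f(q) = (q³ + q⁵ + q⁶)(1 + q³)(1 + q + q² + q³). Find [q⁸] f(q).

4

(q³ + q⁵ + q⁶) has coefficients 0,0,0,1,0,1,1 for degrees 0…6.
(1 + q³) has coefficients 1,0,0,1,0,0,0,0,0 for degrees 0…8.
Finally multiplying by (1 + q + q² + q³), the product of all factors after the first has coefficients 1,1,1,2,1,1,1,0,0 for degrees 0…8.
[q⁸] = 1·1 + 1·2 + 1·1 = 4.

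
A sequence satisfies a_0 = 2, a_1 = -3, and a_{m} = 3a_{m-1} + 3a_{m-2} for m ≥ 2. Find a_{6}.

The ordinary generating function has denominator 1 - 3x - 3x^2.
Iterating the recurrence: a_0,…,a_{6} = 2, -3, -3, -18, -63, -243, -918.

-918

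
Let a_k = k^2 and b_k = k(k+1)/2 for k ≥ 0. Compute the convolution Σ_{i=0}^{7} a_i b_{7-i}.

The convolution is the t^7 coefficient of A(t)B(t).
Σ = 0·28 + 1·21 + 4·15 + 9·10 + 16·6 + 25·3 + 36·1 + 49·0 = 378.

378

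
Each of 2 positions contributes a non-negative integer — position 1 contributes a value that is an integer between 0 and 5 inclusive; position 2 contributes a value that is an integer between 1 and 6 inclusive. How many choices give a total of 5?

5

The generating function for the choices is (1 + y + y² + y³ + y⁴ + y⁵)·(y + y² + y³ + y⁴ + y⁵ + y⁶); the count is [y⁵].
(1 + y + y² + y³ + y⁴ + y⁵) has coefficients 1,1,1,1,1,1 for degrees 0…5.
(y + y² + y³ + y⁴ + y⁵ + y⁶) has coefficients 0,1,1,1,1,1 for degrees 0…5.
[y⁵] = 1·1 + 1·1 + 1·1 + 1·1 + 1·1 + 1·0 = 5.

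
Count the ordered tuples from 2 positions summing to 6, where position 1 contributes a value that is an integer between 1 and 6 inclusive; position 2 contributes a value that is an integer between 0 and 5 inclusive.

The generating function for the choices is (y + y^2 + y^3 + y^4 + y^5 + y^6)·(1 + y + y^2 + y^3 + y^4 + y^5); the count is [y^6].
(y + y^2 + y^3 + y^4 + y^5 + y^6) has coefficients 0,1,1,1,1,1,1 for degrees 0…6.
(1 + y + y^2 + y^3 + y^4 + y^5) has coefficients 1,1,1,1,1,1,0 for degrees 0…6.
[y^6] = 1·1 + 1·1 + 1·1 + 1·1 + 1·1 + 1·1 = 6.

6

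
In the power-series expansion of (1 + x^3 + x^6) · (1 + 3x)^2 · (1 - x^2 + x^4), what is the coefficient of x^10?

-8

(1 + x^3 + x^6) has coefficients 1,0,0,1,0,0,1 for degrees 0…6.
(1 + 3x)^2 has coefficients 1,6,9,0,0,0,0,0,0,0,0 for degrees 0…10.
Finally multiplying by (1 - x^2 + x^4), the product of all factors after the first has coefficients 1,6,8,-6,-8,6,9,0,0,0,0 for degrees 0…10.
[x^10] = 1·0 + 1·0 + 1·(-8) = -8.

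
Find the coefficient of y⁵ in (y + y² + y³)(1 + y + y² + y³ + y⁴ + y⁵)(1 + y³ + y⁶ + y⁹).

5

(y + y² + y³) has coefficients 0,1,1,1 for degrees 0…3.
(1 + y + y² + y³ + y⁴ + y⁵) has coefficients 1,1,1,1,1,1 for degrees 0…5.
Finally multiplying by (1 + y³ + y⁶ + y⁹), the product of all factors after the first has coefficients 1,1,1,2,2,2 for degrees 0…5.
[y⁵] = 1·2 + 1·2 + 1·1 = 5.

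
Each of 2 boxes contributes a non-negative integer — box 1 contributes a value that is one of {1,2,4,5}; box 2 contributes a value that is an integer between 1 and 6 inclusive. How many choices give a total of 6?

The generating function for the choices is (y + y² + y⁴ + y⁵)·(y + y² + y³ + y⁴ + y⁵ + y⁶); the count is [y⁶].
(y + y² + y⁴ + y⁵) has coefficients 0,1,1,0,1,1 for degrees 0…5.
(y + y² + y³ + y⁴ + y⁵ + y⁶) has coefficients 0,1,1,1,1,1,1 for degrees 0…6.
[y⁶] = 1·1 + 1·1 + 1·1 + 1·1 = 4.

4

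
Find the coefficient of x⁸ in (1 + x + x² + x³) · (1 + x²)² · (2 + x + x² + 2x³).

8

(1 + x + x² + x³) has coefficients 1,1,1,1 for degrees 0…3.
(1 + x²)² has coefficients 1,0,2,0,1,0,0,0,0 for degrees 0…8.
Finally multiplying by (2 + x + x² + 2x³), the product of all factors after the first has coefficients 2,1,5,4,4,5,1,2,0 for degrees 0…8.
[x⁸] = 1·0 + 1·2 + 1·1 + 1·5 = 8.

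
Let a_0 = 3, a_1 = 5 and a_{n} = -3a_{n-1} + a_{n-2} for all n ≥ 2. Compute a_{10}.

-175275

The ordinary generating function has denominator 1 + 3q - q^2.
Iterating the recurrence: a_0,…,a_{10} = 3, 5, -12, 41, -135, 446, -1473, 4865, -16068, 53069, -175275.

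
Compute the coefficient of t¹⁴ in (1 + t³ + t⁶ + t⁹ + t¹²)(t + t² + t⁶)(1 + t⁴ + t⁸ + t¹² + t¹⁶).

(1 + t³ + t⁶ + t⁹ + t¹²) has coefficients 1,0,0,1,0,0,1,0,0,1,0,0,1 for degrees 0…12.
(t + t² + t⁶) has coefficients 0,1,1,0,0,0,1,0,0,0,0,0,0,0,0 for degrees 0…14.
Finally multiplying by (1 + t⁴ + t⁸ + t¹² + t¹⁶), the product of all factors after the first has coefficients 0,1,1,0,0,1,2,0,0,1,2,0,0,1,2 for degrees 0…14.
[t¹⁴] = 1·2 + 1·0 + 1·0 + 1·1 + 1·1 = 4.

4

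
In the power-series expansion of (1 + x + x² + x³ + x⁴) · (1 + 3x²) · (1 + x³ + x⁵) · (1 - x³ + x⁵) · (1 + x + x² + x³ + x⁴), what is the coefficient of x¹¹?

(1 + x + x² + x³ + x⁴) has coefficients 1,1,1,1,1 for degrees 0…4.
(1 + 3x²) has coefficients 1,0,3,0,0,0,0,0,0,0,0,0 for degrees 0…11.
Multiplying by (1 + x³ + x⁵) gives running coefficients 1,0,3,1,0,4,0,3,0,0,0,0 for degrees 0…11.
Multiplying by (1 - x³ + x⁵) gives running coefficients 1,0,3,0,0,2,-1,6,-3,0,1,0 for degrees 0…11.
Finally multiplying by (1 + x + x² + x³ + x⁴), the product of all factors after the first has coefficients 1,1,4,4,4,5,4,7,4,4,3,4 for degrees 0…11.
[x¹¹] = 1·4 + 1·3 + 1·4 + 1·4 + 1·7 = 22.

22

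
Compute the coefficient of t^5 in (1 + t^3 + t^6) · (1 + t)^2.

1

(1 + t^3 + t^6) has coefficients 1,0,0,1,0,0 for degrees 0…5.
(1 + t)^2 has coefficients 1,2,1,0,0,0 for degrees 0…5.
[t^5] = 1·0 + 1·1 = 1.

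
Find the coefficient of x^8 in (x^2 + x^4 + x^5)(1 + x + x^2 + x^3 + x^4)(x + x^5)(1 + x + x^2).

(x^2 + x^4 + x^5) has coefficients 0,0,1,0,1,1 for degrees 0…5.
(1 + x + x^2 + x^3 + x^4) has coefficients 1,1,1,1,1,0,0,0,0 for degrees 0…8.
Multiplying by (x + x^5) gives running coefficients 0,1,1,1,1,2,1,1,1 for degrees 0…8.
Finally multiplying by (1 + x + x^2), the product of all factors after the first has coefficients 0,1,2,3,3,4,4,4,3 for degrees 0…8.
[x^8] = 1·4 + 1·3 + 1·3 = 10.

10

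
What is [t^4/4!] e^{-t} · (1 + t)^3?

1

The EGF product rule gives c_4 = Σ_{k_1+k_2=4} C(4; k_1,k_2) · ∏ g_i(k_i), where e^{-t} gives (-1)^k; (1+t)^3 gives the falling factorial (3)_k.
g_1(k) for k = 0…4: 1, -1, 1, -1, 1.
g_2(k) for k = 0…4: 1, 3, 6, 6, 0.
c_4 = Σ_k C(4,k)·g_1(k)·g_2(4−k) = 4·(-1)·6 + 6·1·6 + 4·(-1)·3 + 1·1·1 = −24 + 36 − 12 + 1 = 1.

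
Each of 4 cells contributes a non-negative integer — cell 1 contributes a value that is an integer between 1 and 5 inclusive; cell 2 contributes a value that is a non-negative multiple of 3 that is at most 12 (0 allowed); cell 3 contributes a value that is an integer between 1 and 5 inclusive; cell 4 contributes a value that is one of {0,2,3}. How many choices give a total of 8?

20

The generating function for the choices is (z + z² + z³ + z⁴ + z⁵)·(1 + z³ + z⁶ + z⁹ + z¹²)·(z + z² + z³ + z⁴ + z⁵)·(1 + z² + z³); the count is [z⁸].
(z + z² + z³ + z⁴ + z⁵) has coefficients 0,1,1,1,1,1 for degrees 0…5.
(1 + z³ + z⁶ + z⁹ + z¹²) has coefficients 1,0,0,1,0,0,1,0,0 for degrees 0…8.
Multiplying by (z + z² + z³ + z⁴ + z⁵) gives running coefficients 0,1,1,1,2,2,1,2,2 for degrees 0…8.
Finally multiplying by (1 + z² + z³), the product of all factors after the first has coefficients 0,1,1,2,4,4,4,6,5 for degrees 0…8.
[z⁸] = 1·6 + 1·4 + 1·4 + 1·4 + 1·2 = 20.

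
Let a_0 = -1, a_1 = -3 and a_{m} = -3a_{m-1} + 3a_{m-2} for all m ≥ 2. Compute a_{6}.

The ordinary generating function has denominator 1 + 3q - 3q^2.
Iterating the recurrence: a_0,…,a_{6} = -1, -3, 6, -27, 99, -378, 1431.

1431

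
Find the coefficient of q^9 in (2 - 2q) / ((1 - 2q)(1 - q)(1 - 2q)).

The denominator gives the recurrence a_n = 5a_(n−1) − 8a_(n−2) + 4a_(n−3) for n ≥ 3; the numerator fixes a_0 = 2, a_1 = 8, a_2 = 24.
Iterating: 2, 8, 24, 64, 160, 384, 896, 2048, 4608, 10240, so a_9 = 10240.

10240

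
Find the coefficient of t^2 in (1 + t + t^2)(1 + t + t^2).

(1 + t + t^2) has coefficients 1,1,1 for degrees 0…2.
(1 + t + t^2) has coefficients 1,1,1 for degrees 0…2.
[t^2] = 1·1 + 1·1 + 1·1 = 3.

3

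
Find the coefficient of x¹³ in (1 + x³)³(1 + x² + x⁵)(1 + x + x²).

(1 + x³)³ has coefficients 1,0,0,3,0,0,3,0,0,1 for degrees 0…9.
(1 + x² + x⁵) has coefficients 1,0,1,0,0,1,0,0,0,0,0,0,0,0 for degrees 0…13.
Finally multiplying by (1 + x + x²), the product of all factors after the first has coefficients 1,1,2,1,1,1,1,1,0,0,0,0,0,0 for degrees 0…13.
[x¹³] = 1·0 + 3·0 + 3·1 + 1·1 = 4.

4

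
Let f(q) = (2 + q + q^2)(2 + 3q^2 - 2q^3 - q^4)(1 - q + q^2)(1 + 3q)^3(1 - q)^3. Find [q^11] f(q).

(2 + q + q^2) has coefficients 2,1,1 for degrees 0…2.
(2 + 3q^2 - 2q^3 - q^4) has coefficients 2,0,3,-2,-1,0,0,0,0,0,0,0 for degrees 0…11.
Multiplying by (1 - q + q^2) gives running coefficients 2,-2,5,-5,4,-1,-1,0,0,0,0,0 for degrees 0…11.
Multiplying by (1 + 3q)^3 gives running coefficients 2,16,41,40,40,35,-37,72,-54,-27,0,0 for degrees 0…11.
Finally multiplying by (1 - q)^3, the product of all factors after the first has coefficients 2,10,-1,-37,27,-6,-62,248,-416,388,-153,-27 for degrees 0…11.
[q^11] = 2·(-27) + 1·(-153) + 1·388 = 181.

181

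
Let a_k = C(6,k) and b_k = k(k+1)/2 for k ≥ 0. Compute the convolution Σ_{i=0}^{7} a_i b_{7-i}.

688

Write out a_i and b_{7-i} for i = 0,…,7 and sum the products.
Σ = 1·28 + 6·21 + 15·15 + 20·10 + 15·6 + 6·3 + 1·1 + 0·0 = 688.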